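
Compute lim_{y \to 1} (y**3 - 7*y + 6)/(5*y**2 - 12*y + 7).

2

Direct substitution gives 0/0, so factor. Both numerator and denominator have (y - 1) as a factor.
After cancelling, the expression reduces to (y^2 + y - 6)/(5*y - 7).
Substituting y = 1 gives 2.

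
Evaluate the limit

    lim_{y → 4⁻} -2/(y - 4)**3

∞

As y → 4⁻, (y - 4) → 0⁻, so (y - 4)^3 → 0⁻ and -2/(y - 4)^3 → ∞.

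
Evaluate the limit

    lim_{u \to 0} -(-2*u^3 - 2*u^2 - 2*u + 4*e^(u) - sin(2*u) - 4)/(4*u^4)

-1/24

Substitution gives 0/0 (the numerator vanishes to order 4).
Expand each term to order u^4: the coefficient of u^4 in 4·e^(u) is 1/6 and in −sin(2u) is 0.
Lower-order terms cancel with the polynomial part, so the numerator is (1/6)·u^4 + o(u^4), and the limit is (1/6)/(-4) = -1/24.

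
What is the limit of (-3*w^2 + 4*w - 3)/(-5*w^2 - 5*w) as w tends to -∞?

Numerator and denominator both have degree 2.
Dividing every term by w^2, all lower-order terms vanish and the limit is the ratio of leading coefficients, -3/(-5) = 3/5.

3/5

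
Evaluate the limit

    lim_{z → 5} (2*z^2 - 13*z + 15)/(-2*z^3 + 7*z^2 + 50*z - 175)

Direct substitution gives 0/0, so factor. Both numerator and denominator have (z - 5) as a factor.
After cancelling, the expression reduces to (2*z - 3)/(-2*z^2 - 3*z + 35).
Substituting z = 5 gives -7/30.

-7/30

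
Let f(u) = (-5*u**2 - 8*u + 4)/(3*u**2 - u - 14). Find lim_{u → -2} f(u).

-12/13

Since u = -2 makes numerator and denominator zero, (u + 2) divides both.
Cancelling it gives (2 - 5*u)/(3*u - 7); now plug in u = -2 to get -12/13.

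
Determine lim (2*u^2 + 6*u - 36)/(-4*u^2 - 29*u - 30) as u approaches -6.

-18/19

At u = -6 both the top and bottom vanish — a removable singularity. Factoring out (u + 6) from each leaves (2*u - 6)/(-4*u - 5), which at u = -6 equals -18/19.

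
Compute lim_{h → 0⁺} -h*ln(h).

This is a 0·(−∞) form. Rewrite as -1·ln(h) / h^(−1) and apply L'Hôpital:
the derivative quotient is -1·(1/h) / (−1·h^(−2)) = (1/1)·h^1 → 0.

0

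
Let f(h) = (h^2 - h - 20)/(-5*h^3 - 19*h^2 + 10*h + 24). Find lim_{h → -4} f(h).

Since h = -4 makes numerator and denominator zero, (h + 4) divides both.
Cancelling it gives (h - 5)/(-5*h^2 + h + 6); now plug in h = -4 to get 3/26.

3/26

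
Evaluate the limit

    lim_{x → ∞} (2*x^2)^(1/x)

1

Base → ∞ and exponent → 0: an ∞^0 form.
Take logs: (1/x)·ln(2·x^2) = (ln 2 + 2·ln x)/x → 0.
So the limit is e^0 = 1.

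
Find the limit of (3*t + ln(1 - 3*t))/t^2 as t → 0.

-9/2

Direct substitution gives 0/0.
Apply L'Hôpital: lim (3 - 3/(1 - 3*t))/(2*t), still 0/0.
After 2 applications of L'Hôpital's rule the quotient is (-9/(1 - 3*t)^2)/(2); substituting t = 0 gives -9/2.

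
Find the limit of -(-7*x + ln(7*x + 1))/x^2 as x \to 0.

49/2

Direct substitution gives 0/0.
Apply L'Hôpital: lim (-7 + 7/(7*x + 1))/(-2*x), still 0/0.
After 2 applications of L'Hôpital's rule the quotient is (-49/(7*x + 1)^2)/(-2); substituting x = 0 gives 49/2.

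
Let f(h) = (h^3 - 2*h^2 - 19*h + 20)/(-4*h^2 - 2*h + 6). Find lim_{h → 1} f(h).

2

Since h = 1 makes numerator and denominator zero, (h - 1) divides both.
Cancelling it gives (h^2 - h - 20)/(-4*h - 6); now plug in h = 1 to get 2.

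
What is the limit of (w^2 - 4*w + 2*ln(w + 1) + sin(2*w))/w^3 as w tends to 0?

Substitution gives 0/0 (the numerator vanishes to order 3).
Expand each term to order w^3: the coefficient of w^3 in 2·ln(1 + w) is 2/3 and in sin(2w) is -4/3.
Lower-order terms cancel with the polynomial part, so the numerator is (-2/3)·w^3 + o(w^3), and the limit is (-2/3)/(1) = -2/3.

-2/3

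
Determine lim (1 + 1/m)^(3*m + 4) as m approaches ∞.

The base → 1 and the exponent → ∞: a 1^∞ form.
Take logarithms: (3m + 4)·ln(1 + 1/m). Since ln(1+u) ~ u for small u, this behaves like (3m)·(1/m) → 3.
So the limit is e^(3).

e^(3)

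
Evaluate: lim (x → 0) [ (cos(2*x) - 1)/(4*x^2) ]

-1/2

Direct substitution gives 0/0.
Apply L'Hôpital: lim (-2*sin(2*x))/(8*x), still 0/0.
After 2 applications of L'Hôpital's rule the quotient is (-4*cos(2*x))/(8); substituting x = 0 gives -1/2.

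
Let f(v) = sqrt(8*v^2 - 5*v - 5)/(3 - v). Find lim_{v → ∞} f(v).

For large |v|, √(8*v^2 - 5*v - 5) ≈ √8·|v| and the denominator ≈ -v.
Since v → +∞, |v| = v, giving √8/(-1) = -2*√(2).

-2*√(2)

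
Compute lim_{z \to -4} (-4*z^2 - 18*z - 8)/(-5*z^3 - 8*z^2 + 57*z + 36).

-2/17

At z = -4 both the top and bottom vanish — a removable singularity. Factoring out (z + 4) from each leaves (-4*z - 2)/(-5*z^2 + 12*z + 9), which at z = -4 equals -2/17.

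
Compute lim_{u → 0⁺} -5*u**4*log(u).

This is a 0·(−∞) form. Rewrite as -5·ln(u) / u^(−4) and apply L'Hôpital:
the derivative quotient is -5·(1/u) / (−4·u^(−5)) = (5/4)·u^4 → 0.

0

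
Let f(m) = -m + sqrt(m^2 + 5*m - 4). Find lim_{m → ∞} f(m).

5/2

This has the form ∞ − ∞. Multiply and divide by the conjugate √(m^2 + 5*m - 4) + m.
That gives (5m - 4) / (√(m^2 + 5*m - 4) + m).
Divide numerator and denominator by m: the limit is 5/(2·1) = 5/2.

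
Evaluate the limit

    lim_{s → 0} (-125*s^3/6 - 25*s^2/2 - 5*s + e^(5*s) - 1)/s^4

Direct substitution gives 0/0.
Apply L'Hôpital: lim (-125*s^2/2 - 25*s + 5*e^(5*s) - 5)/(4*s^3), still 0/0.
Apply L'Hôpital: lim (-125*s + 25*e^(5*s) - 25)/(12*s^2), still 0/0.
Apply L'Hôpital: lim (125*e^(5*s) - 125)/(24*s), still 0/0.
After 4 applications of L'Hôpital's rule the quotient is (625*e^(5*s))/(24); substituting s = 0 gives 625/24.

625/24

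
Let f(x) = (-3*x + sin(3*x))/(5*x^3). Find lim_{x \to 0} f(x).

-9/10

Direct substitution gives 0/0.
Apply L'Hôpital: lim (3*cos(3*x) - 3)/(15*x^2), still 0/0.
Apply L'Hôpital: lim (-9*sin(3*x))/(30*x), still 0/0.
After 3 applications of L'Hôpital's rule the quotient is (-27*cos(3*x))/(30); substituting x = 0 gives -9/10.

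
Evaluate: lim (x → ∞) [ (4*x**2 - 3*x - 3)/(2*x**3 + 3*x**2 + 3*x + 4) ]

0

The denominator has degree 3 and the numerator degree 2. Dividing numerator and denominator by x^3 sends every term to 0 except the leading denominator term, so the limit is 0.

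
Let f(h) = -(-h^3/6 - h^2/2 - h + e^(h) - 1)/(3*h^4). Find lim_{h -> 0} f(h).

Direct substitution gives 0/0.
Apply L'Hôpital: lim (-h^2/2 - h + e^(h) - 1)/(-12*h^3), still 0/0.
Apply L'Hôpital: lim (-h + e^(h) - 1)/(-36*h^2), still 0/0.
Apply L'Hôpital: lim (e^(h) - 1)/(-72*h), still 0/0.
After 4 applications of L'Hôpital's rule the quotient is (e^(h))/(-72); substituting h = 0 gives -1/72.

-1/72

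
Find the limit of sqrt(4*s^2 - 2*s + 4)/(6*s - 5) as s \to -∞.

-1/3

For large |s|, √(4*s^2 - 2*s + 4) ≈ √4·|s| and the denominator ≈ 6s.
Since s → −∞, |s| = −s, giving −√4/(6) = -1/3.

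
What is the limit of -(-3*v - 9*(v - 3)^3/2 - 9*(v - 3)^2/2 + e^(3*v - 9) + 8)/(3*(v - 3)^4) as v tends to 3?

Direct substitution gives 0/0.
Apply L'Hôpital: lim (-9*v - 27*(v - 3)^2/2 + 3*e^(3*v - 9) + 24)/(-12*(v - 3)^3), still 0/0.
Apply L'Hôpital: lim (-27*v + 9*e^(3*v - 9) + 72)/(-36*(v - 3)^2), still 0/0.
Apply L'Hôpital: lim (27*e^(3*v - 9) - 27)/(216 - 72*v), still 0/0.
After 4 applications of L'Hôpital's rule the quotient is (81*e^(3*v - 9))/(-72); substituting v = 3 gives -9/8.

-9/8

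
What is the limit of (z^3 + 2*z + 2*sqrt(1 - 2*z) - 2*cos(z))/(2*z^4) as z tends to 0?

-2/3

Substitution gives 0/0; apply L'Hôpital's rule 4 times.
After differentiating numerator and denominator 4 times the quotient is (-2*cos(z) - 30/(1 - 2*z)^(7/2))/(48); at z = 0 this is -2/3.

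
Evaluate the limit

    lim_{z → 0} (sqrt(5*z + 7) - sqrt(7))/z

A 0/0 form; rationalise with √(7 + 5z) + √7. This collapses the numerator to 5z, leaving 5/(√(7 + 5z) + √7) → 5/(2√7) = 5*√(7)/14.

5*√(7)/14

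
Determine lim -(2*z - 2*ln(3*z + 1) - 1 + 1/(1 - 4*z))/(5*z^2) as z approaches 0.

Substitution gives 0/0; apply L'Hôpital's rule 2 times.
After differentiating numerator and denominator 2 times the quotient is (-32/(4*z - 1)^3 + 18/(3*z + 1)^2)/(-10); at z = 0 this is -5.

-5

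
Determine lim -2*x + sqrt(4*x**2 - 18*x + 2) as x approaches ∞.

This has the form ∞ − ∞. Multiply and divide by the conjugate √(4*x^2 - 18*x + 2) + 2x.
That gives (-18x + 2) / (√(4*x^2 - 18*x + 2) + 2x).
Divide numerator and denominator by x: the limit is -18/(2·2) = -9/2.

-9/2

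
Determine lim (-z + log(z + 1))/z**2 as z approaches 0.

-1/2

Direct substitution gives 0/0.
Apply L'Hôpital: lim (-1 + 1/(z + 1))/(2*z), still 0/0.
After 2 applications of L'Hôpital's rule the quotient is (-1/(z + 1)^2)/(2); substituting z = 0 gives -1/2.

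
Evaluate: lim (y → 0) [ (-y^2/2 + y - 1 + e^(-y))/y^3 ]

Direct substitution gives 0/0.
Apply L'Hôpital: lim (-y + 1 - e^(-y))/(3*y^2), still 0/0.
Apply L'Hôpital: lim (-1 + e^(-y))/(6*y), still 0/0.
After 3 applications of L'Hôpital's rule the quotient is (-e^(-y))/(6); substituting y = 0 gives -1/6.

-1/6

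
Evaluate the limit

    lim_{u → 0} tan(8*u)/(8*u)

Substitution gives 0/0.
Since tan(θ)/θ → 1 as θ → 0, tan(8u)/(8u) → 1 and the limit is 8/8 = 1.

1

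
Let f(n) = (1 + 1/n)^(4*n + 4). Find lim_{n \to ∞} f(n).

e^(4)

The base → 1 and the exponent → ∞: a 1^∞ form.
Take logarithms: (4n + 4)·ln(1 + 1/n). Since ln(1+u) ~ u for small u, this behaves like (4n)·(1/n) → 4.
So the limit is e^(4).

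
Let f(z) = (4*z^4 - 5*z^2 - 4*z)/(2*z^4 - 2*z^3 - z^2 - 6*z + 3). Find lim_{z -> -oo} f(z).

2

Numerator and denominator both have degree 4.
Dividing every term by z^4, all lower-order terms vanish and the limit is the ratio of leading coefficients, 4/(2) = 2.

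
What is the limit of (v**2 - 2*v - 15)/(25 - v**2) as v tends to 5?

-4/5

Since v = 5 makes numerator and denominator zero, (v - 5) divides both.
Cancelling it gives (v + 3)/(-v - 5); now plug in v = 5 to get -4/5.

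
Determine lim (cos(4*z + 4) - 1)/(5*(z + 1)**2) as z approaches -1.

Direct substitution gives 0/0.
Apply L'Hôpital: lim (-4*sin(4*z + 4))/(10*z + 10), still 0/0.
After 2 applications of L'Hôpital's rule the quotient is (-16*cos(4*z + 4))/(10); substituting z = -1 gives -8/5.

-8/5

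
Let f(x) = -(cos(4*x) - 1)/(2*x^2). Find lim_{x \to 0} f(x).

4

Direct substitution gives 0/0.
Apply L'Hôpital: lim (-4*sin(4*x))/(-4*x), still 0/0.
After 2 applications of L'Hôpital's rule the quotient is (-16*cos(4*x))/(-4); substituting x = 0 gives 4.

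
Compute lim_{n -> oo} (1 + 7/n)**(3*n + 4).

e^(21)

The base → 1 and the exponent → ∞: a 1^∞ form.
Take logarithms: (3n + 4)·ln(1 + 7/n). Since ln(1+u) ~ u for small u, this behaves like (3n)·(7/n) → 21.
So the limit is e^(21).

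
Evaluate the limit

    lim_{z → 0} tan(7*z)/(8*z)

7/8

Substitution gives 0/0.
Since tan(u)/u → 1 as u → 0, tan(7z)/(7z) → 1 and the limit is 7/8.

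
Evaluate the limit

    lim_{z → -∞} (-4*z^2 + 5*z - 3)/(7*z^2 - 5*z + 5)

Numerator and denominator both have degree 2.
Dividing every term by z^2, all lower-order terms vanish and the limit is the ratio of leading coefficients, -4/(7) = -4/7.

-4/7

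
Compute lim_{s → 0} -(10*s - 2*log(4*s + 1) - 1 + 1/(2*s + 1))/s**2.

-20

Substitution gives 0/0 (the numerator vanishes to order 2).
Expand each term to order s^2: the coefficient of s^2 in -2·ln(1 + 4s) is 16 and in 1/(1 + 2s) is 4.
Lower-order terms cancel with the polynomial part, so the numerator is (20)·s^2 + o(s^2), and the limit is (20)/(-1) = -20.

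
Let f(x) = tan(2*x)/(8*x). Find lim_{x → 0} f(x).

Substitution gives 0/0.
Since tan(u)/u → 1 as u → 0, tan(2x)/(2x) → 1 and the limit is 2/8 = 1/4.

1/4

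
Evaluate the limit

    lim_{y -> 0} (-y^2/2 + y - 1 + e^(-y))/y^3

Direct substitution gives 0/0.
Apply L'Hôpital: lim (-y + 1 - e^(-y))/(3*y^2), still 0/0.
Apply L'Hôpital: lim (-1 + e^(-y))/(6*y), still 0/0.
After 3 applications of L'Hôpital's rule the quotient is (-e^(-y))/(6); substituting y = 0 gives -1/6.

-1/6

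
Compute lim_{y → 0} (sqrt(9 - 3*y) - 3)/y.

A 0/0 form; rationalise with √(9 - 3y) + √9. This collapses the numerator to -3y, leaving -3/(√(9 - 3y) + √9) → -3/(2√9) = -1/2.

-1/2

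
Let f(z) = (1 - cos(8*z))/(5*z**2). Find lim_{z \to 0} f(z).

32/5

Substitution gives 0/0.
Use (1 − cos u)/u² → 1/2 with u = 8z: the limit is 8²/(2·5) = 32/5.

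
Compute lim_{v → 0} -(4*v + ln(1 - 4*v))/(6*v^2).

4/3

Direct substitution gives 0/0.
Apply L'Hôpital: lim (4 - 4/(1 - 4*v))/(-12*v), still 0/0.
After 2 applications of L'Hôpital's rule the quotient is (-16/(1 - 4*v)^2)/(-12); substituting v = 0 gives 4/3.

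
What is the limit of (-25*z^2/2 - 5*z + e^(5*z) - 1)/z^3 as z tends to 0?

Direct substitution gives 0/0.
Apply L'Hôpital: lim (-25*z + 5*e^(5*z) - 5)/(3*z^2), still 0/0.
Apply L'Hôpital: lim (25*e^(5*z) - 25)/(6*z), still 0/0.
After 3 applications of L'Hôpital's rule the quotient is (125*e^(5*z))/(6); substituting z = 0 gives 125/6.

125/6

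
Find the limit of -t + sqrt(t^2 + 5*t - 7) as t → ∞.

This has the form ∞ − ∞. Multiply and divide by the conjugate √(t^2 + 5*t - 7) + t.
That gives (5t - 7) / (√(t^2 + 5*t - 7) + t).
Divide numerator and denominator by t: the limit is 5/(2·1) = 5/2.

5/2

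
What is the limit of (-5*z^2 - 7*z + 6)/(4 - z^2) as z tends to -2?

13/4

At z = -2 both the top and bottom vanish — a removable singularity. Factoring out (z + 2) from each leaves (3 - 5*z)/(2 - z), which at z = -2 equals 13/4.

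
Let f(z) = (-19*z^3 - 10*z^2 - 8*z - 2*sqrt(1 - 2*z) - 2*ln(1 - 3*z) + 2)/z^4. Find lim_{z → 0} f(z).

167/4

Substitution gives 0/0 (the numerator vanishes to order 4).
Expand each term to order z^4: the coefficient of z^4 in -2·ln(1 - 3z) is 81/2 and in -2·√(1 - 2z) is 5/4.
Lower-order terms cancel with the polynomial part, so the numerator is (167/4)·z^4 + o(z^4), and the limit is (167/4)/(1) = 167/4.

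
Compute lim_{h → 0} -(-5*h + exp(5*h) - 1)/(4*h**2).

Direct substitution gives 0/0.
Apply L'Hôpital: lim (5*e^(5*h) - 5)/(-8*h), still 0/0.
After 2 applications of L'Hôpital's rule the quotient is (25*e^(5*h))/(-8); substituting h = 0 gives -25/8.

-25/8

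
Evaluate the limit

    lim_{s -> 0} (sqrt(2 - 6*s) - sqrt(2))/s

Substitution gives 0/0. Multiply numerator and denominator by the conjugate √(2 - 6s) + √2.
The numerator becomes (2 - 6s) − 2 = -6s, so the expression simplifies to -6/(√(2 - 6s) + √2).
Letting s → 0 gives -6/(2√2) = -3*√(2)/2.

-3*√(2)/2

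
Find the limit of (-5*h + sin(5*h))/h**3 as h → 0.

-125/6

Direct substitution gives 0/0.
Apply L'Hôpital: lim (5*cos(5*h) - 5)/(3*h^2), still 0/0.
Apply L'Hôpital: lim (-25*sin(5*h))/(6*h), still 0/0.
After 3 applications of L'Hôpital's rule the quotient is (-125*cos(5*h))/(6); substituting h = 0 gives -125/6.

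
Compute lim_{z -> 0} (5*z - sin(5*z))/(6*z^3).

125/36

Direct substitution gives 0/0.
Apply L'Hôpital: lim (5 - 5*cos(5*z))/(18*z^2), still 0/0.
Apply L'Hôpital: lim (25*sin(5*z))/(36*z), still 0/0.
After 3 applications of L'Hôpital's rule the quotient is (125*cos(5*z))/(36); substituting z = 0 gives 125/36.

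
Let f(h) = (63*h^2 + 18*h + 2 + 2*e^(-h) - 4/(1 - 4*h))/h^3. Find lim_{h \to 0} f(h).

-769/3

Substitution gives 0/0; apply L'Hôpital's rule 3 times.
After differentiating numerator and denominator 3 times the quotient is (-2*e^(-h) - 1536/(4*h - 1)^4)/(6); at h = 0 this is -769/3.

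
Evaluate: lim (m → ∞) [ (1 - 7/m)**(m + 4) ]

e^(-7)

Let L be the limit and take ln: ln L = lim (m + 4)·ln(1 - 7/m) = lim (m + 4)·(-7/m + O(1/m²)) = -7.
Hence L = e^(-7).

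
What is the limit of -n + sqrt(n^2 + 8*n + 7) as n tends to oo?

4

An ∞ − ∞ form. Rationalising with the conjugate, the difference becomes (8n + 7) / (√(n^2 + 8*n + 7) + n).
For large n the denominator behaves like 2·n, so the quotient tends to 8/2 = 4.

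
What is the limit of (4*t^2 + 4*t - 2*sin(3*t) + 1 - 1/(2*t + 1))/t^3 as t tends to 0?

Substitution gives 0/0 (the numerator vanishes to order 3).
Expand each term to order t^3: the coefficient of t^3 in −1/(1 + 2t) is 8 and in -2·sin(3t) is 9.
Lower-order terms cancel with the polynomial part, so the numerator is (17)·t^3 + o(t^3), and the limit is (17)/(1) = 17.

17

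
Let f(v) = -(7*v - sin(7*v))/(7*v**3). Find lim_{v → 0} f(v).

-49/6

Direct substitution gives 0/0.
Apply L'Hôpital: lim (7 - 7*cos(7*v))/(-21*v^2), still 0/0.
Apply L'Hôpital: lim (49*sin(7*v))/(-42*v), still 0/0.
After 3 applications of L'Hôpital's rule the quotient is (343*cos(7*v))/(-42); substituting v = 0 gives -49/6.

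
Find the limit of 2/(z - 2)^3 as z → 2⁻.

As z → 2⁻, (z - 2) → 0⁻, so (z - 2)^3 → 0⁻ and 2/(z - 2)^3 → -∞.

-∞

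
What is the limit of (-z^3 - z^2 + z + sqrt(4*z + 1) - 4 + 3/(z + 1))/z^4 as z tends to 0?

-7

Substitution gives 0/0; apply L'Hôpital's rule 4 times.
After differentiating numerator and denominator 4 times the quotient is (-240/(4*z + 1)^(7/2) + 72/(z + 1)^5)/(24); at z = 0 this is -7.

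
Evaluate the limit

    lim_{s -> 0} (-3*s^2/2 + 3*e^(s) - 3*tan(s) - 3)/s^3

-1/2

Substitution gives 0/0; apply L'Hôpital's rule 3 times.
After differentiating numerator and denominator 3 times the quotient is (3*e^(s) - 18*tan(s)^4 - 24*tan(s)^2 - 6)/(6); at s = 0 this is -1/2.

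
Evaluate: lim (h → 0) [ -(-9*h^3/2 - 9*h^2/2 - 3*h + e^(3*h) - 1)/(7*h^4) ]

Direct substitution gives 0/0.
Apply L'Hôpital: lim (-27*h^2/2 - 9*h + 3*e^(3*h) - 3)/(-28*h^3), still 0/0.
Apply L'Hôpital: lim (-27*h + 9*e^(3*h) - 9)/(-84*h^2), still 0/0.
Apply L'Hôpital: lim (27*e^(3*h) - 27)/(-168*h), still 0/0.
After 4 applications of L'Hôpital's rule the quotient is (81*e^(3*h))/(-168); substituting h = 0 gives -27/56.

-27/56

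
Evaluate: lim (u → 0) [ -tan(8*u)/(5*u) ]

-8/5

Substitution gives 0/0.
Since tan(θ)/θ → 1 as θ → 0, tan(8u)/(8u) → 1 and the limit is 8/(-5) = -8/5.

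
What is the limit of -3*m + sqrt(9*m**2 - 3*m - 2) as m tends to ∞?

-1/2

An ∞ − ∞ form. Rationalising with the conjugate, the difference becomes (-3m - 2) / (√(9*m^2 - 3*m - 2) + 3m).
For large m the denominator behaves like 2·3m, so the quotient tends to -3/6 = -1/2.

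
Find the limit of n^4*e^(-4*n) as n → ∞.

0

Write as n^4/e^{4n}, an ∞/∞ form.
Exponential growth dominates any polynomial, so repeated L'Hôpital (or the standard result) gives 0.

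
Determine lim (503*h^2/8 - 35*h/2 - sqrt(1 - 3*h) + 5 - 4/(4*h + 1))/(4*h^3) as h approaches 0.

4123/64

Substitution gives 0/0; apply L'Hôpital's rule 3 times.
After differentiating numerator and denominator 3 times the quotient is (1536/(4*h + 1)^4 + 81/(8*(1 - 3*h)^(5/2)))/(24); at h = 0 this is 4123/64.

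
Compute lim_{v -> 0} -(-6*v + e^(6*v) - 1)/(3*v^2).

Direct substitution gives 0/0.
Apply L'Hôpital: lim (6*e^(6*v) - 6)/(-6*v), still 0/0.
After 2 applications of L'Hôpital's rule the quotient is (36*e^(6*v))/(-6); substituting v = 0 gives -6.

-6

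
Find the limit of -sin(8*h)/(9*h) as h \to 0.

Substitution gives 0/0.
Write it as (8/(-9))·sin(8h)/(8h); since sin(u)/u → 1, the limit is -8/9.

-8/9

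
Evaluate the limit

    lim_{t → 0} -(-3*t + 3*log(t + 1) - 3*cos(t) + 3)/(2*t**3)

Substitution gives 0/0 (the numerator vanishes to order 3).
Expand each term to order t^3: the coefficient of t^3 in 3·ln(1 + t) is 1 and in -3·cos(t) is 0.
Lower-order terms cancel with the polynomial part, so the numerator is (1)·t^3 + o(t^3), and the limit is (1)/(-2) = -1/2.

-1/2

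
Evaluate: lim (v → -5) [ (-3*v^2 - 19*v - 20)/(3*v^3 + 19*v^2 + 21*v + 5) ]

Since v = -5 makes numerator and denominator zero, (v + 5) divides both.
Cancelling it gives (-3*v - 4)/(3*v^2 + 4*v + 1); now plug in v = -5 to get 11/56.

11/56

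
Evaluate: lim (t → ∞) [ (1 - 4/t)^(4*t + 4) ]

e^(-16)

The base → 1 and the exponent → ∞: a 1^∞ form.
Take logarithms: (4t + 4)·ln(1 - 4/t). Since ln(1+u) ~ u for small u, this behaves like (4t)·(-4/t) → -16.
So the limit is e^(-16).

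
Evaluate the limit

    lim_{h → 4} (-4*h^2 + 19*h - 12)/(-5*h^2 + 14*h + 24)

At h = 4 both the top and bottom vanish — a removable singularity. Factoring out (h - 4) from each leaves (3 - 4*h)/(-5*h - 6), which at h = 4 equals 1/2.

1/2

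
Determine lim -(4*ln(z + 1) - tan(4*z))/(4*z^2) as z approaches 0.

Substitution gives 0/0 (the numerator vanishes to order 2).
Expand each term to order z^2: the coefficient of z^2 in 4·ln(1 + z) is -2 and in −tan(4z) is 0.
Lower-order terms cancel with the polynomial part, so the numerator is (-2)·z^2 + o(z^2), and the limit is (-2)/(-4) = 1/2.

1/2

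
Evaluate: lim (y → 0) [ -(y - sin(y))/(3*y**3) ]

Direct substitution gives 0/0.
Apply L'Hôpital: lim (1 - cos(y))/(-9*y^2), still 0/0.
Apply L'Hôpital: lim (sin(y))/(-18*y), still 0/0.
After 3 applications of L'Hôpital's rule the quotient is (cos(y))/(-18); substituting y = 0 gives -1/18.

-1/18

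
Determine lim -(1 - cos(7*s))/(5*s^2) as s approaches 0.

Substitution gives 0/0.
Use (1 − cos u)/u² → 1/2 with u = 7s: the limit is 7²/(2·(-5)) = -49/10.

-49/10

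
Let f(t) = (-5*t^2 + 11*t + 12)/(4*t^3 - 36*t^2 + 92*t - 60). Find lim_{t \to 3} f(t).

Direct substitution gives 0/0, so factor. Both numerator and denominator have (t - 3) as a factor.
After cancelling, the expression reduces to (-5*t - 4)/(4*t^2 - 24*t + 20).
Substituting t = 3 gives 19/16.

19/16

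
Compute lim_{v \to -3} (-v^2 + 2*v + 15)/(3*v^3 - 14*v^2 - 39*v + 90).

4/63

Since v = -3 makes numerator and denominator zero, (v + 3) divides both.
Cancelling it gives (5 - v)/(3*v^2 - 23*v + 30); now plug in v = -3 to get 4/63.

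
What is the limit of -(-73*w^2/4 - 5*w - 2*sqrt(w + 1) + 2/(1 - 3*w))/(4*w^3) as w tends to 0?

-431/32

Substitution gives 0/0; apply L'Hôpital's rule 3 times.
After differentiating numerator and denominator 3 times the quotient is (324/(3*w - 1)^4 - 3/(4*(w + 1)^(5/2)))/(-24); at w = 0 this is -431/32.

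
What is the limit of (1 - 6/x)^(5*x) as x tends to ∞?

Write it as [(1 - 6/x)^x]^(5) · (1 - 6/x)^(0). The bracketed term tends to e^(-6) and the second factor to 1, so the limit is e^(-30).

e^(-30)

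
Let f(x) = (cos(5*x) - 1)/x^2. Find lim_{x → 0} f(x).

Direct substitution gives 0/0.
Apply L'Hôpital: lim (-5*sin(5*x))/(2*x), still 0/0.
After 2 applications of L'Hôpital's rule the quotient is (-25*cos(5*x))/(2); substituting x = 0 gives -25/2.

-25/2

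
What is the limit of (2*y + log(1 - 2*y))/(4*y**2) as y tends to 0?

Direct substitution gives 0/0.
Apply L'Hôpital: lim (2 - 2/(1 - 2*y))/(8*y), still 0/0.
After 2 applications of L'Hôpital's rule the quotient is (-4/(1 - 2*y)^2)/(8); substituting y = 0 gives -1/2.

-1/2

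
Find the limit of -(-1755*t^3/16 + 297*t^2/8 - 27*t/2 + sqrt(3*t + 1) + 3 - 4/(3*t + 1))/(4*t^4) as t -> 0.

Substitution gives 0/0 (the numerator vanishes to order 4).
Expand each term to order t^4: the coefficient of t^4 in √(1 + 3t) is -405/128 and in -4·1/(1 + 3t) is -324.
Lower-order terms cancel with the polynomial part, so the numerator is (-41877/128)·t^4 + o(t^4), and the limit is (-41877/128)/(-4) = 41877/512.

41877/512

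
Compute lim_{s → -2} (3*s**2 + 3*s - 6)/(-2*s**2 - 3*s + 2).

Direct substitution gives 0/0, so factor. Both numerator and denominator have (s + 2) as a factor.
After cancelling, the expression reduces to (3*s - 3)/(1 - 2*s).
Substituting s = -2 gives -9/5.

-9/5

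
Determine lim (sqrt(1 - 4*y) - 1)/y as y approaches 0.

-2

A 0/0 form; rationalise with √(1 - 4y) + √1. This collapses the numerator to -4y, leaving -4/(√(1 - 4y) + √1) → -4/(2√1) = -2.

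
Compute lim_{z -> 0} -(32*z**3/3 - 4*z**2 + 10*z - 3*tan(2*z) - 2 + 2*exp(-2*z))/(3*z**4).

-4/9

Substitution gives 0/0; apply L'Hôpital's rule 4 times.
After differentiating numerator and denominator 4 times the quotient is (-1152*tan(2*z)^5 - 1920*tan(2*z)^3 - 768*tan(2*z) + 32*e^(-2*z))/(-72); at z = 0 this is -4/9.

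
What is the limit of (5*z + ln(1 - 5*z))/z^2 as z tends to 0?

-25/2

Direct substitution gives 0/0.
Apply L'Hôpital: lim (5 - 5/(1 - 5*z))/(2*z), still 0/0.
After 2 applications of L'Hôpital's rule the quotient is (-25/(1 - 5*z)^2)/(2); substituting z = 0 gives -25/2.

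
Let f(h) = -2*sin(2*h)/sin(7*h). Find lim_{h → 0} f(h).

Substitution gives 0/0.
Divide numerator and denominator by h: sin(2h)/h → 2 and sin(7h)/h → 7, so the limit is -2·2/7 = -4/7.

-4/7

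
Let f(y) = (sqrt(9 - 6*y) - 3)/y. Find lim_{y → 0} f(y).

A 0/0 form; rationalise with √(9 - 6y) + √9. This collapses the numerator to -6y, leaving -6/(√(9 - 6y) + √9) → -6/(2√9) = -1.

-1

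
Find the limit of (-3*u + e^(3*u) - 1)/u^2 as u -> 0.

Direct substitution gives 0/0.
Apply L'Hôpital: lim (3*e^(3*u) - 3)/(2*u), still 0/0.
After 2 applications of L'Hôpital's rule the quotient is (9*e^(3*u))/(2); substituting u = 0 gives 9/2.

9/2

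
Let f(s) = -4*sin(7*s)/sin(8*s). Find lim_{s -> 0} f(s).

-7/2

Substitution gives 0/0.
Divide numerator and denominator by s: sin(7s)/s → 7 and sin(8s)/s → 8, so the limit is -4·7/8 = -7/2.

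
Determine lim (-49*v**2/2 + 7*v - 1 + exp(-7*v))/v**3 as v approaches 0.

-343/6

Direct substitution gives 0/0.
Apply L'Hôpital: lim (-49*v + 7 - 7*e^(-7*v))/(3*v^2), still 0/0.
Apply L'Hôpital: lim (-49 + 49*e^(-7*v))/(6*v), still 0/0.
After 3 applications of L'Hôpital's rule the quotient is (-343*e^(-7*v))/(6); substituting v = 0 gives -343/6.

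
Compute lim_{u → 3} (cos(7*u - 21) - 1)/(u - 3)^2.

Direct substitution gives 0/0.
Apply L'Hôpital: lim (-7*sin(7*u - 21))/(2*u - 6), still 0/0.
After 2 applications of L'Hôpital's rule the quotient is (-49*cos(7*u - 21))/(2); substituting u = 3 gives -49/2.

-49/2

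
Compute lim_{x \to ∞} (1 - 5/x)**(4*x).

e^(-20)

Let L be the limit and take ln: ln L = lim (4x)·ln(1 - 5/x) = lim (4x)·(-5/x + O(1/x²)) = -20.
Hence L = e^(-20).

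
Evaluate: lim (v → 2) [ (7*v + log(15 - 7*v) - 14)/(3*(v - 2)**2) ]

Direct substitution gives 0/0.
Apply L'Hôpital: lim (7 - 7/(15 - 7*v))/(6*v - 12), still 0/0.
After 2 applications of L'Hôpital's rule the quotient is (-49/(15 - 7*v)^2)/(6); substituting v = 2 gives -49/6.

-49/6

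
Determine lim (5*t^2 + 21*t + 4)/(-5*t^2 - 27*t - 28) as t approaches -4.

Since t = -4 makes numerator and denominator zero, (t + 4) divides both.
Cancelling it gives (5*t + 1)/(-5*t - 7); now plug in t = -4 to get -19/13.

-19/13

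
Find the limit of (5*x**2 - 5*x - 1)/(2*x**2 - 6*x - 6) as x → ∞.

5/2

Numerator and denominator both have degree 2.
Dividing every term by x^2, all lower-order terms vanish and the limit is the ratio of leading coefficients, 5/(2) = 5/2.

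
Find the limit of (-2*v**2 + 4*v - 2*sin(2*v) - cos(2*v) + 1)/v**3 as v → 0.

8/3

Substitution gives 0/0 (the numerator vanishes to order 3).
Expand each term to order v^3: the coefficient of v^3 in -2·sin(2v) is 8/3 and in −cos(2v) is 0.
Lower-order terms cancel with the polynomial part, so the numerator is (8/3)·v^3 + o(v^3), and the limit is (8/3)/(1) = 8/3.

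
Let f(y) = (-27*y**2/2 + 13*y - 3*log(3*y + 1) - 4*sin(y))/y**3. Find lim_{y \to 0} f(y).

-79/3

Substitution gives 0/0; apply L'Hôpital's rule 3 times.
After differentiating numerator and denominator 3 times the quotient is (4*cos(y) - 162/(3*y + 1)^3)/(6); at y = 0 this is -79/3.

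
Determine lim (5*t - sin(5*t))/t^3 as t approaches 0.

125/6

Direct substitution gives 0/0.
Apply L'Hôpital: lim (5 - 5*cos(5*t))/(3*t^2), still 0/0.
Apply L'Hôpital: lim (25*sin(5*t))/(6*t), still 0/0.
After 3 applications of L'Hôpital's rule the quotient is (125*cos(5*t))/(6); substituting t = 0 gives 125/6.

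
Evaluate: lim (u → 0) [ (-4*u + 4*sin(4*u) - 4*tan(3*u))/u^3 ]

-236/3

Substitution gives 0/0 (the numerator vanishes to order 3).
Expand each term to order u^3: the coefficient of u^3 in -4·tan(3u) is -36 and in 4·sin(4u) is -128/3.
Lower-order terms cancel with the polynomial part, so the numerator is (-236/3)·u^3 + o(u^3), and the limit is (-236/3)/(1) = -236/3.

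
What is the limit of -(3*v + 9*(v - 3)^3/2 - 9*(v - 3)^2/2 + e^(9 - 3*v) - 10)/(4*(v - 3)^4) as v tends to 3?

Direct substitution gives 0/0.
Apply L'Hôpital: lim (-9*v + 27*(v - 3)^2/2 - 3*e^(9 - 3*v) + 30)/(-16*(v - 3)^3), still 0/0.
Apply L'Hôpital: lim (27*v + 9*e^(9 - 3*v) - 90)/(-48*(v - 3)^2), still 0/0.
Apply L'Hôpital: lim (27 - 27*e^(9 - 3*v))/(288 - 96*v), still 0/0.
After 4 applications of L'Hôpital's rule the quotient is (81*e^(9 - 3*v))/(-96); substituting v = 3 gives -27/32.

-27/32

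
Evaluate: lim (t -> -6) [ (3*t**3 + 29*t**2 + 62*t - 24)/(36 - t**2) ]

At t = -6 both the top and bottom vanish — a removable singularity. Factoring out (t + 6) from each leaves (3*t^2 + 11*t - 4)/(6 - t), which at t = -6 equals 19/6.

19/6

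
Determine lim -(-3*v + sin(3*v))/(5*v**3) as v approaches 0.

Direct substitution gives 0/0.
Apply L'Hôpital: lim (3*cos(3*v) - 3)/(-15*v^2), still 0/0.
Apply L'Hôpital: lim (-9*sin(3*v))/(-30*v), still 0/0.
After 3 applications of L'Hôpital's rule the quotient is (-27*cos(3*v))/(-30); substituting v = 0 gives 9/10.

9/10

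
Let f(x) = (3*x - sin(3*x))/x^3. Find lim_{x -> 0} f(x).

Direct substitution gives 0/0.
Apply L'Hôpital: lim (3 - 3*cos(3*x))/(3*x^2), still 0/0.
Apply L'Hôpital: lim (9*sin(3*x))/(6*x), still 0/0.
After 3 applications of L'Hôpital's rule the quotient is (27*cos(3*x))/(6); substituting x = 0 gives 9/2.

9/2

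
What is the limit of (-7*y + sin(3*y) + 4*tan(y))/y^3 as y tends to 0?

-19/6

Substitution gives 0/0; apply L'Hôpital's rule 3 times.
After differentiating numerator and denominator 3 times the quotient is (-27*cos(3*y) + 24*tan(y)^4 + 32*tan(y)^2 + 8)/(6); at y = 0 this is -19/6.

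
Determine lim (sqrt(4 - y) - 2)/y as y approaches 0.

A 0/0 form; rationalise with √(4 - y) + √4. This collapses the numerator to -y, leaving -1/(√(4 - y) + √4) → -1/(2√4) = -1/4.

-1/4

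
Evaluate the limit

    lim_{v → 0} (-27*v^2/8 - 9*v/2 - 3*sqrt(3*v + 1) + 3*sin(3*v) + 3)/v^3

-297/16

Substitution gives 0/0 (the numerator vanishes to order 3).
Expand each term to order v^3: the coefficient of v^3 in -3·√(1 + 3v) is -81/16 and in 3·sin(3v) is -27/2.
Lower-order terms cancel with the polynomial part, so the numerator is (-297/16)·v^3 + o(v^3), and the limit is (-297/16)/(1) = -297/16.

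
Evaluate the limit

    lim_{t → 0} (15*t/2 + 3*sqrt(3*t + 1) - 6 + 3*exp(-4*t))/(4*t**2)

Substitution gives 0/0; apply L'Hôpital's rule 2 times.
After differentiating numerator and denominator 2 times the quotient is (48*e^(-4*t) - 27/(4*(3*t + 1)^(3/2)))/(8); at t = 0 this is 165/32.

165/32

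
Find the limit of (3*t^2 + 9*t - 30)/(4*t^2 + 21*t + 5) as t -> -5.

Direct substitution gives 0/0, so factor. Both numerator and denominator have (t + 5) as a factor.
After cancelling, the expression reduces to (3*t - 6)/(4*t + 1).
Substituting t = -5 gives 21/19.

21/19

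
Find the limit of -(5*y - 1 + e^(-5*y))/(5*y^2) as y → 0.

-5/2

Direct substitution gives 0/0.
Apply L'Hôpital: lim (5 - 5*e^(-5*y))/(-10*y), still 0/0.
After 2 applications of L'Hôpital's rule the quotient is (25*e^(-5*y))/(-10); substituting y = 0 gives -5/2.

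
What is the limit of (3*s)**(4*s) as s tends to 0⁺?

1

Base → 0⁺ and exponent → 0⁺: a 0^0 form.
Take logs: 4s·ln(3s). This is 0·(−∞); rewriting as ln(3s)/(1/(4s)) and applying L'Hôpital gives 0.
Hence the limit is e^0 = 1.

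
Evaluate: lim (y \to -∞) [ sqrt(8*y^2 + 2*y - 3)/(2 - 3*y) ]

For large |y|, √(8*y^2 + 2*y - 3) ≈ √8·|y| and the denominator ≈ -3y.
Since y → −∞, |y| = −y, giving −√8/(-3) = 2*√(2)/3.

2*√(2)/3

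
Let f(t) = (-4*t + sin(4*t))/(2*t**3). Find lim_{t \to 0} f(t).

Direct substitution gives 0/0.
Apply L'Hôpital: lim (4*cos(4*t) - 4)/(6*t^2), still 0/0.
Apply L'Hôpital: lim (-16*sin(4*t))/(12*t), still 0/0.
After 3 applications of L'Hôpital's rule the quotient is (-64*cos(4*t))/(12); substituting t = 0 gives -16/3.

-16/3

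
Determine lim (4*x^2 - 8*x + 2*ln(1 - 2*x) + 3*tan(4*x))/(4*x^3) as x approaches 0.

Substitution gives 0/0; apply L'Hôpital's rule 3 times.
After differentiating numerator and denominator 3 times the quotient is (1152*tan(4*x)^2/cos(4*x)^2 + 384/cos(4*x)^2 + 32/(2*x - 1)^3)/(24); at x = 0 this is 44/3.

44/3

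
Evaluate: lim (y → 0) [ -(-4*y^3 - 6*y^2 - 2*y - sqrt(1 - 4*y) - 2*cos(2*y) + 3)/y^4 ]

Substitution gives 0/0 (the numerator vanishes to order 4).
Expand each term to order y^4: the coefficient of y^4 in -2·cos(2y) is -4/3 and in −√(1 - 4y) is 10.
Lower-order terms cancel with the polynomial part, so the numerator is (26/3)·y^4 + o(y^4), and the limit is (26/3)/(-1) = -26/3.

-26/3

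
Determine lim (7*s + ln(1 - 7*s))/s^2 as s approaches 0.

-49/2

Direct substitution gives 0/0.
Apply L'Hôpital: lim (7 - 7/(1 - 7*s))/(2*s), still 0/0.
After 2 applications of L'Hôpital's rule the quotient is (-49/(1 - 7*s)^2)/(2); substituting s = 0 gives -49/2.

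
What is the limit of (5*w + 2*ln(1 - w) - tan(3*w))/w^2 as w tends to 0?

Substitution gives 0/0 (the numerator vanishes to order 2).
Expand each term to order w^2: the coefficient of w^2 in 2·ln(1 - w) is -1 and in −tan(3w) is 0.
Lower-order terms cancel with the polynomial part, so the numerator is (-1)·w^2 + o(w^2), and the limit is (-1)/(1) = -1.

-1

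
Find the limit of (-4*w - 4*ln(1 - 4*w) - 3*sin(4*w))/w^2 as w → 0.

Substitution gives 0/0; apply L'Hôpital's rule 2 times.
After differentiating numerator and denominator 2 times the quotient is (48*sin(4*w) + 64/(4*w - 1)^2)/(2); at w = 0 this is 32.

32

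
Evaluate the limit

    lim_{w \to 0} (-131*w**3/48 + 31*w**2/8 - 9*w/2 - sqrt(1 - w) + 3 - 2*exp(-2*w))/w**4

-497/384

Substitution gives 0/0 (the numerator vanishes to order 4).
Expand each term to order w^4: the coefficient of w^4 in -2·e^(-2w) is -4/3 and in −√(1 - w) is 5/128.
Lower-order terms cancel with the polynomial part, so the numerator is (-497/384)·w^4 + o(w^4), and the limit is (-497/384)/(1) = -497/384.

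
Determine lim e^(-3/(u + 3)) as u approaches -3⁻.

∞

As u → -3⁻, -3/(u + 3) → +∞, so e^(-3/(u + 3)) → ∞.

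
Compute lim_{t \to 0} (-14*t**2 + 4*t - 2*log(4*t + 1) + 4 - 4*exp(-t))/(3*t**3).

-14

Substitution gives 0/0 (the numerator vanishes to order 3).
Expand each term to order t^3: the coefficient of t^3 in -4·e^(-t) is 2/3 and in -2·ln(1 + 4t) is -128/3.
Lower-order terms cancel with the polynomial part, so the numerator is (-42)·t^3 + o(t^3), and the limit is (-42)/(3) = -14.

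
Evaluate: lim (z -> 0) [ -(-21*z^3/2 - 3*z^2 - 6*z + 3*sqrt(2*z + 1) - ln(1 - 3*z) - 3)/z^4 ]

-147/8

Substitution gives 0/0; apply L'Hôpital's rule 4 times.
After differentiating numerator and denominator 4 times the quotient is (486/(3*z - 1)^4 - 45/(2*z + 1)^(7/2))/(-24); at z = 0 this is -147/8.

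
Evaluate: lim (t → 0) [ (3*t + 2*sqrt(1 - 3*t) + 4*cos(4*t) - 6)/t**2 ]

Substitution gives 0/0; apply L'Hôpital's rule 2 times.
After differentiating numerator and denominator 2 times the quotient is (-64*cos(4*t) - 9/(2*(1 - 3*t)^(3/2)))/(2); at t = 0 this is -137/4.

-137/4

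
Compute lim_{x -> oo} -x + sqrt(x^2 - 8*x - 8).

This has the form ∞ − ∞. Multiply and divide by the conjugate √(x^2 - 8*x - 8) + x.
That gives (-8x - 8) / (√(x^2 - 8*x - 8) + x).
Divide numerator and denominator by x: the limit is -8/(2·1) = -4.

-4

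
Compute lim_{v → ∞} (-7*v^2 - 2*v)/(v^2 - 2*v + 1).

-7

Numerator and denominator both have degree 2.
Dividing every term by v^2, all lower-order terms vanish and the limit is the ratio of leading coefficients, -7/(1) = -7.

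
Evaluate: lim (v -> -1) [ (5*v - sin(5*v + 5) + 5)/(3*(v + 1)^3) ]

Direct substitution gives 0/0.
Apply L'Hôpital: lim (5 - 5*cos(5*v + 5))/(9*(v + 1)^2), still 0/0.
Apply L'Hôpital: lim (25*sin(5*v + 5))/(18*v + 18), still 0/0.
After 3 applications of L'Hôpital's rule the quotient is (125*cos(5*v + 5))/(18); substituting v = -1 gives 125/18.

125/18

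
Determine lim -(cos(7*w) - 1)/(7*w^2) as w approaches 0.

7/2

Direct substitution gives 0/0.
Apply L'Hôpital: lim (-7*sin(7*w))/(-14*w), still 0/0.
After 2 applications of L'Hôpital's rule the quotient is (-49*cos(7*w))/(-14); substituting w = 0 gives 7/2.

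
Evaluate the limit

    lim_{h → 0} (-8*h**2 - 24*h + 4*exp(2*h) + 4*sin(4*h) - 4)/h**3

Substitution gives 0/0 (the numerator vanishes to order 3).
Expand each term to order h^3: the coefficient of h^3 in 4·sin(4h) is -128/3 and in 4·e^(2h) is 16/3.
Lower-order terms cancel with the polynomial part, so the numerator is (-112/3)·h^3 + o(h^3), and the limit is (-112/3)/(1) = -112/3.

-112/3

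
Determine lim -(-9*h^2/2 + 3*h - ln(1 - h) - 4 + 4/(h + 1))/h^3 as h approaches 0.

11/3

Substitution gives 0/0 (the numerator vanishes to order 3).
Expand each term to order h^3: the coefficient of h^3 in −ln(1 - h) is 1/3 and in 4·1/(1 + h) is -4.
Lower-order terms cancel with the polynomial part, so the numerator is (-11/3)·h^3 + o(h^3), and the limit is (-11/3)/(-1) = 11/3.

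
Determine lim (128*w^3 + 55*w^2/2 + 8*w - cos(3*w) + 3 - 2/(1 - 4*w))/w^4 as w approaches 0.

Substitution gives 0/0; apply L'Hôpital's rule 4 times.
After differentiating numerator and denominator 4 times the quotient is (-81*cos(3*w) + 12288/(4*w - 1)^5)/(24); at w = 0 this is -4123/8.

-4123/8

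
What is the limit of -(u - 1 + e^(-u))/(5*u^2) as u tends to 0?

-1/10

Direct substitution gives 0/0.
Apply L'Hôpital: lim (1 - e^(-u))/(-10*u), still 0/0.
After 2 applications of L'Hôpital's rule the quotient is (e^(-u))/(-10); substituting u = 0 gives -1/10.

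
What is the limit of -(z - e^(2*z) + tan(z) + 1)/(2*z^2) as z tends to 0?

1

Substitution gives 0/0 (the numerator vanishes to order 2).
Expand each term to order z^2: the coefficient of z^2 in tan(z) is 0 and in −e^(2z) is -2.
Lower-order terms cancel with the polynomial part, so the numerator is (-2)·z^2 + o(z^2), and the limit is (-2)/(-2) = 1.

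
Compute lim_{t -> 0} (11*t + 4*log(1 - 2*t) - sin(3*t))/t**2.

Substitution gives 0/0; apply L'Hôpital's rule 2 times.
After differentiating numerator and denominator 2 times the quotient is (9*sin(3*t) - 16/(2*t - 1)^2)/(2); at t = 0 this is -8.

-8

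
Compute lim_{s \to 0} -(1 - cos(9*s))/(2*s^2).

-81/4

Substitution gives 0/0.
Use (1 − cos u)/u² → 1/2 with u = 9s: the limit is 9²/(2·(-2)) = -81/4.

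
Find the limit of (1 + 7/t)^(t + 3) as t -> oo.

Let L be the limit and take ln: ln L = lim (t + 3)·ln(1 + 7/t) = lim (t + 3)·(7/t + O(1/t²)) = 7.
Hence L = e^(7).

e^(7)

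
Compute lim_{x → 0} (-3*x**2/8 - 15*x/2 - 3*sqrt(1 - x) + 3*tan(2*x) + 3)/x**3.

131/16

Substitution gives 0/0; apply L'Hôpital's rule 3 times.
After differentiating numerator and denominator 3 times the quotient is (144*tan(2*x)^2/cos(2*x)^2 + 48/cos(2*x)^2 + 9/(8*(1 - x)^(5/2)))/(6); at x = 0 this is 131/16.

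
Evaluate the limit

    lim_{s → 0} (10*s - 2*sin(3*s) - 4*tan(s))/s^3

Substitution gives 0/0 (the numerator vanishes to order 3).
Expand each term to order s^3: the coefficient of s^3 in -2·sin(3s) is 9 and in -4·tan(s) is -4/3.
Lower-order terms cancel with the polynomial part, so the numerator is (23/3)·s^3 + o(s^3), and the limit is (23/3)/(1) = 23/3.

23/3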